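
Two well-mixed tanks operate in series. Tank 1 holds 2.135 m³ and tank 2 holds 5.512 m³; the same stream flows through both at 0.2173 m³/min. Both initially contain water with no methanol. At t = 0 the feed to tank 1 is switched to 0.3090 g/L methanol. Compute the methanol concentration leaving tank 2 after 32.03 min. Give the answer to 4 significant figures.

Time constants: τᵢ = Vᵢ/Q for each well-mixed tank.
τ₁ = 2.135/0.2173 = 9.82513 min; τ₂ = 5.512/0.2173 = 25.3659 min.
Solving the cascade with C₁(0)=C₂(0)=0 gives C₂(t) = C_in[1 − (τ₁ e^(−t/τ₁) − τ₂ e^(−t/τ₂))/(τ₁ − τ₂)].
At t = 32.03: e^(−t/τ₁) = 0.0383881, e^(−t/τ₂) = 0.282883.
C₂ = 0.3090·[1 − (9.82513·0.0383881 − 25.3659·0.282883)/(-15.5407)] = 0.3090·0.562543 = 0.173826 g/L.

0.1738 g/L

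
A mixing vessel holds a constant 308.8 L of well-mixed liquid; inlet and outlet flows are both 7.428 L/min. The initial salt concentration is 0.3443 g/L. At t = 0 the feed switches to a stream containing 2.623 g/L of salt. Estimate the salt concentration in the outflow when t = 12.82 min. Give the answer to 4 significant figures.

Species balance on the tank: V dC/dt = Q(C_in − C).
Rewrite as dC/dt + C/τ = C_in/τ, τ = V/Q = 41.5724 min.
This is linear first-order; C(t) = C_in + (C₀ − C_in) e^(−t/τ).
C(12.82) = 2.623 + (0.3443 − 2.623)·e^(−12.82/41.5724) = 2.623 + (-2.27870)·0.734638 = 0.948980 g/L.

0.9490 g/L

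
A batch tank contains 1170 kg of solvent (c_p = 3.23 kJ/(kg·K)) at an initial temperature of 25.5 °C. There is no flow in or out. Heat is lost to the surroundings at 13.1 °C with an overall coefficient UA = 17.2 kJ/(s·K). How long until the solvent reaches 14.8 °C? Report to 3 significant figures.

First-law balance (no shaft work): M c_p dT/dt = −UA(T − T_amb).
τ = M c_p/UA = 219.72 s; T_ss = T_amb = 13.100 °C.
T(t) = T_ss + (T₀ − T_ss)e^(−t/τ); set T = 14.8:
t = −τ ln[(T − T_ss)/(T₀ − T_ss)] = −219.72 · ln(0.13710) = 436.59 s.

437 s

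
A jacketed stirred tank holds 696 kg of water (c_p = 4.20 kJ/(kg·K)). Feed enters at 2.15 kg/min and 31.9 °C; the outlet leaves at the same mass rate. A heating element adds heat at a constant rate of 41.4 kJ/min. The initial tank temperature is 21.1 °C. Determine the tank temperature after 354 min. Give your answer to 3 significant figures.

31.3 °C

M c_p dT/dt = ṁ c_p (T_in − T) + Q̇.
τ = M/ṁ = 323.72 min; T_ss = T_in + Q̇/(ṁ c_p) = 31.9 + 41.4/(2.15·4.20) = 36.485 °C.
This is linear first-order; T(t) = T_ss + (T₀ − T_ss) e^(−t/τ).
T(354) = 36.485 + (-15.385)·e^(−354/323.72) = 36.485 + (-15.385)·0.33503 = 31.330 °C.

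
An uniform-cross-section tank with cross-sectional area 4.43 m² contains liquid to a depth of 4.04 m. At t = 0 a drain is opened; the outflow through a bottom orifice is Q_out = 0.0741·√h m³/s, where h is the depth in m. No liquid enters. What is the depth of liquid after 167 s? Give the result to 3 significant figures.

0.376 m

A dh/dt = −Q_out = −0.0741 √h.
∫ h^(−1/2) dh = −(0.0741/A) ∫ dt, giving 2√h = 2√h₀ − (0.0741/A) t.
√h = √4.04 − 0.0741·167/(2·4.43) = 2.0100 − 1.3967 = 0.61328.
h = 0.61328² = 0.37611 m.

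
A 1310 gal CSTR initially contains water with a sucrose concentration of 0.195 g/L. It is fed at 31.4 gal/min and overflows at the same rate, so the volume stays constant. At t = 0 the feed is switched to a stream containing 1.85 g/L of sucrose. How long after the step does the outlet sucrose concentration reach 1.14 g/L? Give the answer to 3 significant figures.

35.3 min

Species balance on the tank: V dC/dt = Q(C_in − C), so τ = V/Q = 41.720 min.
C(t) = C_in + (C₀ − C_in) e^(−t/τ). Set C = 1.14 and solve for t:
e^(−t/τ) = (C − C_in)/(C₀ − C_in) = (1.14 − 1.85)/(0.195 − 1.85) = 0.42900
t = −τ ln(…) = 41.720 × 0.84629 = 35.307 min.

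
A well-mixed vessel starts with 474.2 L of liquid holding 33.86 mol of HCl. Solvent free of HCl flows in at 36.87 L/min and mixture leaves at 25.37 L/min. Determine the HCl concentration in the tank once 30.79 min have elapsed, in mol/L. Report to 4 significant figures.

0.01194 mol/L

Total volume: dV/dt = Q_in − Q_out = 11.5000 L/min, so V(t) = 474.2 + 11.5000 t and V(30.79) = 828.285 L.
Species balance (pure solvent in): dm/dt = −Q_out · m/V(t).
Separate: dm/m = −Q_out dt/V(t) ⇒ ln(m/m₀) = −(Q_out/(Q_in−Q_out)) ln(V/V₀).
m = m₀ (V₀/V)^(Q_out/(Q_in−Q_out)) = 33.86 × (474.2/828.285)^(2.20609) = 9.89310 mol.
C = m/V = 9.89310/828.285 = 0.0119441 mol/L.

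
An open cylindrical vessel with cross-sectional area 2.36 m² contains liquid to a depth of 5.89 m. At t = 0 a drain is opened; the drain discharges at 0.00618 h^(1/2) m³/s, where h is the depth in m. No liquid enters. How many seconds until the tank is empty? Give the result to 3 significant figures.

1850 s

Mass balance (ρ constant): A dh/dt = −0.00618 √h.
∫ h^(−1/2) dh = −(0.00618/A) ∫ dt, giving 2√h = 2√h₀ − (0.00618/A) t.
Set h = 0: 2√h₀ = (0.00618/A) t_empty ⇒ t_empty = 2A√h₀/0.00618.
t_empty = 2·2.36·√5.89/0.00618 = 4.7200·2.4269/0.00618 = 1853.6 s.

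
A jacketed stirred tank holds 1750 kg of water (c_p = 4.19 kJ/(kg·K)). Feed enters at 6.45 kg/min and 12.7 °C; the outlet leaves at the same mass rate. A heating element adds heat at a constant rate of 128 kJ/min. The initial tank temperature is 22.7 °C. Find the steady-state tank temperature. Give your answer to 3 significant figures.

Energy balance: M c_p dT/dt = ṁ c_p (T_in − T) + 128.
At steady state dT/dt = 0 ⇒ T_ss = T_in + Q̇/(ṁ c_p) = 12.7 + 128/(6.45·4.19) = 17.436 °C.

17.4 °C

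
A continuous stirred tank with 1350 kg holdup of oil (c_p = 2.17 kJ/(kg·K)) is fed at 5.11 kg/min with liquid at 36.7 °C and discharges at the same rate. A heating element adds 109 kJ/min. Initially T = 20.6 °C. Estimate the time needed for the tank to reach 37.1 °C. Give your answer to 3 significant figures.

M c_p dT/dt = ṁ c_p (T_in − T) + Q̇.
τ = M/ṁ = 264.19 min; T_ss = T_in + Q̇/(ṁ c_p) = 46.530 °C.
T(t) = T_ss + (T₀ − T_ss) e^(−t/τ). Set T = 37.1:
e^(−t/τ) = (37.1 − 46.530)/(20.6 − 46.530) = 0.36367
t = −264.19 · ln(0.36367) = 267.23 min.

267 min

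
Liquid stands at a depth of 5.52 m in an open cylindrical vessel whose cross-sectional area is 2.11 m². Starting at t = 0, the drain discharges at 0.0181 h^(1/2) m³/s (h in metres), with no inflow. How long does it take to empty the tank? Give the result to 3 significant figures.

548 s

With no inflow, A dh/dt = −0.0181 √h.
Separate and integrate: 2(√h − √h₀) = −(0.0181/A) t.
Set h = 0: 2√h₀ = (0.0181/A) t_empty ⇒ t_empty = 2A√h₀/0.0181.
t_empty = 2·2.11·√5.52/0.0181 = 4.2200·2.3495/0.0181 = 547.78 s.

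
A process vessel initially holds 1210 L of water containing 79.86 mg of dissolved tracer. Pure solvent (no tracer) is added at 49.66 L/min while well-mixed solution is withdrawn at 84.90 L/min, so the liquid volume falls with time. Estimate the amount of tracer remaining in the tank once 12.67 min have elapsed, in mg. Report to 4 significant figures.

Let m(t) be the amount of tracer. Volume: V(t) = V₀ + (Q_in − Q_out) t = 1210 − 35.2400 t; V(12.67) = 763.509 L.
No tracer enters, so dm/dt = −Q_out · (m/V).
Separate: dm/m = −Q_out dt/V(t) ⇒ ln(m/m₀) = −(Q_out/(Q_in−Q_out)) ln(V/V₀).
m = m₀ (V₀/V)^(Q_out/(Q_in−Q_out)) = 79.86 × (1210/763.509)^(-2.40919) = 26.3366 mg.

26.34 mg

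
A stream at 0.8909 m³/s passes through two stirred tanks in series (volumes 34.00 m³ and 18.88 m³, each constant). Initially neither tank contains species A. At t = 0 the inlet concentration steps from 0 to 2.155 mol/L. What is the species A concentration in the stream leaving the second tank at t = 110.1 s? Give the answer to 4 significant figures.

1.899 mol/L

Each tank obeys Vᵢ dCᵢ/dt = Q(Cᵢ₋₁ − Cᵢ), so τᵢ = Vᵢ/Q.
τ₁ = 34.00/0.8909 = 38.1637 s; τ₂ = 18.88/0.8909 = 21.1921 s.
Solving the cascade with C₁(0)=C₂(0)=0 gives C₂(t) = C_in[1 − (τ₁ e^(−t/τ₁) − τ₂ e^(−t/τ₂))/(τ₁ − τ₂)].
At t = 110.1: e^(−t/τ₁) = 0.0558579, e^(−t/τ₂) = 0.00554231.
C₂ = 2.155·[1 − (38.1637·0.0558579 − 21.1921·0.00554231)/(16.9716)] = 2.155·0.881314 = 1.89923 mol/L.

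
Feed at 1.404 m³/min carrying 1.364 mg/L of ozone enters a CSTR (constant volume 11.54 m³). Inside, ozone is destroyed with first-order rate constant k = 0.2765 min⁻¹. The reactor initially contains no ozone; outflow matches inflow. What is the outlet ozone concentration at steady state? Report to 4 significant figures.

Accumulation = in − out − consumed: V dC/dt = Q C_in − Q C − k V C.
Steady state (dC/dt = 0): C_ss = Q C_in/(Q + kV) = C_in/(1 + kV/Q).
C_ss = 1.404·1.364/(1.404 + 0.2765·11.54) = 1.91506/4.59481 = 0.416787 mg/L.

0.4168 mg/L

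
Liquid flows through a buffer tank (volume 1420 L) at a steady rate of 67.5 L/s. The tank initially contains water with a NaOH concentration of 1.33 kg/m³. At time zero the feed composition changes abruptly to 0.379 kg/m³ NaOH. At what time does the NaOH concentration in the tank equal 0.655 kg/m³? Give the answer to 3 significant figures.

26.0 s

Species balance: V dC/dt = Q(C_in − C) ⇒ τ = V/Q = 21.037 s.
C(t) = C_in + (C₀ − C_in) e^(−t/τ). Set C = 0.655 and solve for t:
e^(−t/τ) = (C − C_in)/(C₀ − C_in) = (0.655 − 0.379)/(1.33 − 0.379) = 0.29022
t = −τ ln(…) = 21.037 × 1.2371 = 26.025 s.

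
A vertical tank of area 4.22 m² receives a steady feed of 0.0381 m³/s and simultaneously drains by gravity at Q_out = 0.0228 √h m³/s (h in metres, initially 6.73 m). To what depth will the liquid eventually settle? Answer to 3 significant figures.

A dh/dt = Q_in − 0.0228 √h. Steady state requires inflow = outflow:
Q_in = 0.0228 √h_ss ⇒ √h_ss = 0.0381/0.0228 = 1.6711.
h_ss = 1.6711² = 2.7924 m. (Since h₀ = 6.73 m > h_ss, the level will fall toward this value.)

2.79 m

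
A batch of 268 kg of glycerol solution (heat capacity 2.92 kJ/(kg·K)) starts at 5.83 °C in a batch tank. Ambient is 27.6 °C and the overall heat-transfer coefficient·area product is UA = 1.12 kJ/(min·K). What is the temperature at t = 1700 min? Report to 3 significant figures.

25.7 °C

M c_p dT/dt = −UA(T − T_amb).
dT/dt = (T_ss − T)/τ with T_ss = T_amb = 27.600 °C, τ = M c_p/UA = 268·2.92/1.12 = 698.71 min.
Solution: T(t) = T_ss + (T₀ − T_ss) e^(−t/τ).
T(1700) = 27.600 + (-21.770)·0.087770 = 25.689 °C.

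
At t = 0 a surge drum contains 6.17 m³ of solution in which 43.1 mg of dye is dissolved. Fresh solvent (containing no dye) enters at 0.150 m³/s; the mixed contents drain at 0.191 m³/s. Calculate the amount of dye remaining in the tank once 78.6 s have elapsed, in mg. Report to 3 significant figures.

Let m(t) be the amount of dye. Volume: V(t) = V₀ + (Q_in − Q_out) t = 6.17 − 0.041000 t; V(78.6) = 2.9474 m³.
Species balance (pure solvent in): dm/dt = −Q_out · m/V(t).
Separate: dm/m = −Q_out dt/V(t) ⇒ ln(m/m₀) = −(Q_out/(Q_in−Q_out)) ln(V/V₀).
m = m₀ (V₀/V)^(Q_out/(Q_in−Q_out)) = 43.1 × (6.17/2.9474)^(-4.6585) = 1.3798 mg.

1.38 mg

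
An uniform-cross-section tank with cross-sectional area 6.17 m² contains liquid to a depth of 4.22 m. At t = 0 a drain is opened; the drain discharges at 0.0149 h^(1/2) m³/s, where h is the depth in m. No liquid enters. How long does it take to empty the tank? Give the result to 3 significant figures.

Mass balance (ρ constant): A dh/dt = −0.0149 √h.
Separate and integrate: 2(√h − √h₀) = −(0.0149/A) t.
Set h = 0: 2√h₀ = (0.0149/A) t_empty ⇒ t_empty = 2A√h₀/0.0149.
t_empty = 2·6.17·√4.22/0.0149 = 12.340·2.0543/0.0149 = 1701.3 s.

1700 s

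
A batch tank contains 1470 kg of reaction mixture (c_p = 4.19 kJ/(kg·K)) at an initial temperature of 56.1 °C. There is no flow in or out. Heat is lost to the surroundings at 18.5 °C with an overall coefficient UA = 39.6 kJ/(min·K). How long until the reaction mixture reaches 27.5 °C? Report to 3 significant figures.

Heat balance on the well-mixed liquid: M c_p dT/dt = −UA(T − T_amb).
τ = M c_p/UA = 155.54 min; T_ss = T_amb = 18.500 °C.
T(t) = T_ss + (T₀ − T_ss)e^(−t/τ); set T = 27.5:
t = −τ ln[(T − T_ss)/(T₀ − T_ss)] = −155.54 · ln(0.23936) = 222.38 min.

222 min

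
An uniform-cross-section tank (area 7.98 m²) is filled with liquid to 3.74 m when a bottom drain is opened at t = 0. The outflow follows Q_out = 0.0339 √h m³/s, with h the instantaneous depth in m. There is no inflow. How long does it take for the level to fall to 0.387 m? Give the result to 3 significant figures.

Volume balance on the tank: A dh/dt = −0.0339 √h.
Separate and integrate: 2(√h − √h₀) = −(0.0339/A) t.
t = 2A(√h₀ − √h)/0.0339 = 2·7.98·(√3.74 − √0.387)/0.0339
  = 15.960 × (1.9339 − 0.62209) / 0.0339 = 617.60 s.

618 s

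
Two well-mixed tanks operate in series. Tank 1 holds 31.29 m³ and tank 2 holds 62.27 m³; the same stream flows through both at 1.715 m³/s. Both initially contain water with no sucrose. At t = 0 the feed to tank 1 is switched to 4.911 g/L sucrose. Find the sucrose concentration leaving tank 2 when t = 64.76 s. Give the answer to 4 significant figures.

3.395 g/L

Species balance on tank i: dCᵢ/dt = (Cᵢ₋₁ − Cᵢ)/τᵢ with τᵢ = Vᵢ/Q.
τ₁ = 31.29/1.715 = 18.2449 s; τ₂ = 62.27/1.715 = 36.3090 s.
Solving the cascade with C₁(0)=C₂(0)=0 gives C₂(t) = C_in[1 − (τ₁ e^(−t/τ₁) − τ₂ e^(−t/τ₂))/(τ₁ − τ₂)].
At t = 64.76: e^(−t/τ₁) = 0.0287394, e^(−t/τ₂) = 0.168036.
C₂ = 4.911·[1 − (18.2449·0.0287394 − 36.3090·0.168036)/(-18.0641)] = 4.911·0.691274 = 3.39485 g/L.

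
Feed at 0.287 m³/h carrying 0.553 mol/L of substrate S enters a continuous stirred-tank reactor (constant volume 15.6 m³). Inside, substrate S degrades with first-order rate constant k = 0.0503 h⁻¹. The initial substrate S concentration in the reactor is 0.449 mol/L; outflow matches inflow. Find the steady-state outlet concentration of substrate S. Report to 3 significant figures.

0.148 mol/L

Accumulation = in − out − consumed: V dC/dt = Q C_in − Q C − k V C.
At steady state: 0 = Q C_in − (Q + kV) C_ss, so C_ss = Q C_in/(Q + kV).
C_ss = 0.287·0.553/(0.287 + 0.0503·15.6) = 0.15871/1.0717 = 0.14810 mol/L.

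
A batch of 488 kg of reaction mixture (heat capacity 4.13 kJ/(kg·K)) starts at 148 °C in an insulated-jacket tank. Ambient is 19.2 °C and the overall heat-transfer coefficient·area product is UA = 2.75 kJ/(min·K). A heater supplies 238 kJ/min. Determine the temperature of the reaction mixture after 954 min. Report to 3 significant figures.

First-law balance (no shaft work): M c_p dT/dt = −UA(T − T_amb) + Q̇.
dT/dt = (T_ss − T)/τ with T_ss = T_amb + Q̇/UA = 19.2 + 238/2.75 = 105.75 °C, τ = M c_p/UA = 488·4.13/2.75 = 732.89 min.
Integrating: T(t) = T_ss + (T₀ − T_ss) e^(−t/τ).
T(954) = 105.75 + (42.255)·0.27207 = 117.24 °C.

117 °C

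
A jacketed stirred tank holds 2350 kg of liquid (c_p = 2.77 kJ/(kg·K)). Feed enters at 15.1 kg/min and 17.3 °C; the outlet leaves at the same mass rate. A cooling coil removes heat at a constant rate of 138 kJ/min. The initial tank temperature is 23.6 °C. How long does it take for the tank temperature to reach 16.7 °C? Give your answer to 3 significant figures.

M c_p dT/dt = ṁ c_p (T_in − T) − Q̇.
τ = M/ṁ = 155.63 min; T_ss = T_in − Q̇/(ṁ c_p) = 14.001 °C.
T(t) = T_ss + (T₀ − T_ss) e^(−t/τ). Set T = 16.7:
e^(−t/τ) = (16.7 − 14.001)/(23.6 − 14.001) = 0.28120
t = −155.63 · ln(0.28120) = 197.45 min.

197 min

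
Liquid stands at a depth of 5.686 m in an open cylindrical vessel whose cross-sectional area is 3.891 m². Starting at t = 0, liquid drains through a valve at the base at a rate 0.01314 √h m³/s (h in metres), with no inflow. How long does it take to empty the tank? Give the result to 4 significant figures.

1412 s

Volume balance on the tank: A dh/dt = −0.01314 √h.
∫ h^(−1/2) dh = −(0.01314/A) ∫ dt, giving 2√h = 2√h₀ − (0.01314/A) t.
Tank is empty when √h = 0: t_empty = 2A√h₀/0.01314.
t_empty = 2·3.891·√5.686/0.01314 = 7.78200·2.38453/0.01314 = 1412.21 s.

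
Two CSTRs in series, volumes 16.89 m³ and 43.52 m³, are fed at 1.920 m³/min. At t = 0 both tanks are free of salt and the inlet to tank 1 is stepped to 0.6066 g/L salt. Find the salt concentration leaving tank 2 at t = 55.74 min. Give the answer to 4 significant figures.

0.5225 g/L

Time constants: τᵢ = Vᵢ/Q for each well-mixed tank.
τ₁ = 16.89/1.920 = 8.79688 min; τ₂ = 43.52/1.920 = 22.6667 min.
Tank 1: C₁ = C_in(1 − e^(−t/τ₁)). Tank 2 (τ₁ ≠ τ₂): C₂ = C_in[1 − (τ₁ e^(−t/τ₁) − τ₂ e^(−t/τ₂))/(τ₁ − τ₂)].
At t = 55.74: e^(−t/τ₁) = 0.00177077, e^(−t/τ₂) = 0.0855104.
C₂ = 0.6066·[1 − (8.79688·0.00177077 − 22.6667·0.0855104)/(-13.8698)] = 0.6066·0.861378 = 0.522512 g/L.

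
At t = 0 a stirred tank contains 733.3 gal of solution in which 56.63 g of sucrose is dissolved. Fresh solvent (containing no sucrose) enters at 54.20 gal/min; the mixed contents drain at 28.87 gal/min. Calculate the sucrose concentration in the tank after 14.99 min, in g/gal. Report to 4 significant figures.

0.03162 g/gal

Let m(t) be the amount of sucrose. Volume: V(t) = V₀ + (Q_in − Q_out) t = 733.3 + 25.3300 t; V(14.99) = 1113.00 gal.
Species balance (pure solvent in): dm/dt = −Q_out · m/V(t).
dm/m = −Q_out dt/(V₀ + 25.3300 t); integrating gives ln(m/m₀) = −(Q_out/(Q_in−Q_out)) ln(V/V₀).
m = m₀ (V₀/V)^(Q_out/(Q_in−Q_out)) = 56.63 × (733.3/1113.00)^(1.13976) = 35.1973 g.
C = m/V = 35.1973/1113.00 = 0.0316239 g/gal.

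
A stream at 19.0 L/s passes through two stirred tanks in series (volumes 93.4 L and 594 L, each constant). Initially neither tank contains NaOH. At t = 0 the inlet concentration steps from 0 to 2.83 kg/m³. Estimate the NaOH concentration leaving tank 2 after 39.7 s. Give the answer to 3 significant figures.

1.89 kg/m³

Time constants: τᵢ = Vᵢ/Q for each well-mixed tank.
τ₁ = 93.4/19.0 = 4.9158 s; τ₂ = 594/19.0 = 31.263 s.
Tank 1: C₁ = C_in(1 − e^(−t/τ₁)). Tank 2 (τ₁ ≠ τ₂): C₂ = C_in[1 − (τ₁ e^(−t/τ₁) − τ₂ e^(−t/τ₂))/(τ₁ − τ₂)].
At t = 39.7: e^(−t/τ₁) = 0.00031091, e^(−t/τ₂) = 0.28087.
C₂ = 2.83·[1 − (4.9158·0.00031091 − 31.263·0.28087)/(-26.347)] = 2.83·0.66679 = 1.8870 kg/m³.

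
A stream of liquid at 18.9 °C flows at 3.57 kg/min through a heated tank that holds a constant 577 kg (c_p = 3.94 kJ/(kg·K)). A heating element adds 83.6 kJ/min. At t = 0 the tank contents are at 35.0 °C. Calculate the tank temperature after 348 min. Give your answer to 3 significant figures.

26.0 °C

M c_p dT/dt = ṁ c_p (T_in − T) + Q̇.
τ = M/ṁ = 161.62 min; T_ss = T_in + Q̇/(ṁ c_p) = 18.9 + 83.6/(3.57·3.94) = 24.843 °C.
This is linear first-order; T(t) = T_ss + (T₀ − T_ss) e^(−t/τ).
T(348) = 24.843 + (10.157)·e^(−348/161.62) = 24.843 + (10.157)·0.11612 = 26.023 °C.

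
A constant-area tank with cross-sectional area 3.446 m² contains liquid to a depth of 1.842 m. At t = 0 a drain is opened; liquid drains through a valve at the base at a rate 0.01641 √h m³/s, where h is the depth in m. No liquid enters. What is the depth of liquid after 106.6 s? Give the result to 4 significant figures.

1.217 m

With no inflow, A dh/dt = −0.01641 √h.
This is separable: 2 d(√h)/dt = −0.01641/A, so √h = √h₀ − (0.01641/(2A)) t.
√h = √1.842 − 0.01641·106.6/(2·3.446) = 1.35720 − 0.253817 = 1.10339.
h = 1.10339² = 1.21746 m.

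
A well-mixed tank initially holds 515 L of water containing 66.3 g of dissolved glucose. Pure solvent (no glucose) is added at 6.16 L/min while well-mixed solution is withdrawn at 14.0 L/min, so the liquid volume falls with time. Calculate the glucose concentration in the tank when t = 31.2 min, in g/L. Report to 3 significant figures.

Let m(t) be the amount of glucose. Volume: V(t) = V₀ + (Q_in − Q_out) t = 515 − 7.8400 t; V(31.2) = 270.39 L.
No glucose enters, so dm/dt = −Q_out · (m/V).
dm/m = −Q_out dt/(V₀ − 7.8400 t); integrating gives ln(m/m₀) = −(Q_out/(Q_in−Q_out)) ln(V/V₀).
m = m₀ (V₀/V)^(Q_out/(Q_in−Q_out)) = 66.3 × (515/270.39)^(-1.7857) = 20.982 g.
C = m/V = 20.982/270.39 = 0.077598 g/L.

0.0776 g/L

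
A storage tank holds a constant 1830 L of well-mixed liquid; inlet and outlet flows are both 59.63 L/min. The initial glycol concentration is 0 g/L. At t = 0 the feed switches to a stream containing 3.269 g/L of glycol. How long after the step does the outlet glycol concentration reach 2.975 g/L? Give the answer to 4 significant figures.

Species balance: V dC/dt = Q(C_in − C) ⇒ τ = V/Q = 30.6893 min.
C(t) = C_in + (C₀ − C_in) e^(−t/τ). Set C = 2.975 and solve for t:
e^(−t/τ) = (C − C_in)/(C₀ − C_in) = (2.975 − 3.269)/(0 − 3.269) = 0.0899358
t = −τ ln(…) = 30.6893 × 2.40866 = 73.9200 min.

73.92 min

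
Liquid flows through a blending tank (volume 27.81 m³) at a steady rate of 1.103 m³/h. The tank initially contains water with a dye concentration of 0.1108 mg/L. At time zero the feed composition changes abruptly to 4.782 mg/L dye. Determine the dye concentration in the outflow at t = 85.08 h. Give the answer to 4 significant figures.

Species balance on the tank: V dC/dt = Q(C_in − C).
Rewrite as dC/dt + C/τ = C_in/τ, τ = V/Q = 25.2131 h.
C approaches C_in exponentially: C(t) = C_in + (C₀ − C_in) e^(−t/τ).
C(85.08) = 4.782 + (0.1108 − 4.782)·e^(−85.08/25.2131) = 4.782 + (-4.67120)·0.0342372 = 4.62207 mg/L.

4.622 mg/L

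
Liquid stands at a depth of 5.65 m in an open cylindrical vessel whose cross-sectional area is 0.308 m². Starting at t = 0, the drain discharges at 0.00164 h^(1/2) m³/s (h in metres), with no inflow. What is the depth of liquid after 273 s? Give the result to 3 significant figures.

A dh/dt = −Q_out = −0.00164 √h.
Separate and integrate: 2(√h − √h₀) = −(0.00164/A) t.
√h = √5.65 − 0.00164·273/(2·0.308) = 2.3770 − 0.72682 = 1.6502.
h = 1.6502² = 2.7230 m.

2.72 m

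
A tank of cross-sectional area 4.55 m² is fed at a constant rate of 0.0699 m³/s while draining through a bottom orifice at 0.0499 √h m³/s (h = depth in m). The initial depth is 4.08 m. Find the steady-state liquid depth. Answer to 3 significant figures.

1.96 m

A dh/dt = Q_in − 0.0499 √h. Steady state requires inflow = outflow:
Q_in = 0.0499 √h_ss ⇒ √h_ss = 0.0699/0.0499 = 1.4008.
h_ss = 1.4008² = 1.9622 m. (Since h₀ = 4.08 m > h_ss, the level will fall toward this value.)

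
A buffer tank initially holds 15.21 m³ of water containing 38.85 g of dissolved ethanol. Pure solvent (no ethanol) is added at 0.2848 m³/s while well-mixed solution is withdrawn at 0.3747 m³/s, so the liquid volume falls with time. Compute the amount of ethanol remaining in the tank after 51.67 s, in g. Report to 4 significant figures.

8.506 g

Let m(t) be the amount of ethanol. Volume: V(t) = V₀ + (Q_in − Q_out) t = 15.21 − 0.0899000 t; V(51.67) = 10.5649 m³.
Species balance (pure solvent in): dm/dt = −Q_out · m/V(t).
Separate: dm/m = −Q_out dt/V(t) ⇒ ln(m/m₀) = −(Q_out/(Q_in−Q_out)) ln(V/V₀).
m = m₀ (V₀/V)^(Q_out/(Q_in−Q_out)) = 38.85 × (15.21/10.5649)^(-4.16796) = 8.50643 g.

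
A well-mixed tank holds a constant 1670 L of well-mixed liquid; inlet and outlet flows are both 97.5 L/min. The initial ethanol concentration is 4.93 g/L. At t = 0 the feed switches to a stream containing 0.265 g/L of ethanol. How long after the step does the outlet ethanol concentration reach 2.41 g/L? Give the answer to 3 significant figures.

Species balance: V dC/dt = Q(C_in − C) ⇒ τ = V/Q = 17.128 min.
C(t) = C_in + (C₀ − C_in) e^(−t/τ). Set C = 2.41 and solve for t:
e^(−t/τ) = (C − C_in)/(C₀ − C_in) = (2.41 − 0.265)/(4.93 − 0.265) = 0.45981
t = −τ ln(…) = 17.128 × 0.77695 = 13.308 min.

13.3 min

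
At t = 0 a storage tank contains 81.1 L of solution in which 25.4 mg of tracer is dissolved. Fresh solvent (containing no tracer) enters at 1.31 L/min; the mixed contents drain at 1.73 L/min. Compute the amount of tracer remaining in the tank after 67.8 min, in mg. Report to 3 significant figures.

Let m(t) be the amount of tracer. Volume: V(t) = V₀ + (Q_in − Q_out) t = 81.1 − 0.42000 t; V(67.8) = 52.624 L.
Solute balance: dm/dt = 0 − Q_out C = −Q_out m/V(t).
dm/m = −Q_out dt/(V₀ − 0.42000 t); integrating gives ln(m/m₀) = −(Q_out/(Q_in−Q_out)) ln(V/V₀).
m = m₀ (V₀/V)^(Q_out/(Q_in−Q_out)) = 25.4 × (81.1/52.624)^(-4.1190) = 4.2769 mg.

4.28 mg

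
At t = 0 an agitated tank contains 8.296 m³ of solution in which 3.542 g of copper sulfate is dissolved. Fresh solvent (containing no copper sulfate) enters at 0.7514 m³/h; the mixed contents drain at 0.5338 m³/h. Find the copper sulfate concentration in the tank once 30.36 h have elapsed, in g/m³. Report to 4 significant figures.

0.05649 g/m³

Let m(t) be the amount of copper sulfate. Volume: V(t) = V₀ + (Q_in − Q_out) t = 8.296 + 0.217600 t; V(30.36) = 14.9023 m³.
Species balance (pure solvent in): dm/dt = −Q_out · m/V(t).
dm/m = −Q_out dt/(V₀ + 0.217600 t); integrating gives ln(m/m₀) = −(Q_out/(Q_in−Q_out)) ln(V/V₀).
m = m₀ (V₀/V)^(Q_out/(Q_in−Q_out)) = 3.542 × (8.296/14.9023)^(2.45313) = 0.841800 g.
C = m/V = 0.841800/14.9023 = 0.0564878 g/m³.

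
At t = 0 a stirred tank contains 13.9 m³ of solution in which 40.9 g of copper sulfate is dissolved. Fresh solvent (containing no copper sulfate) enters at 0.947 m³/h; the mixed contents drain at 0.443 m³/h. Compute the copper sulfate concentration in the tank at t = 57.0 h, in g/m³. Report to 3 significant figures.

0.358 g/m³

Total volume: dV/dt = Q_in − Q_out = 0.50400 m³/h, so V(t) = 13.9 + 0.50400 t and V(57.0) = 42.628 m³.
Solute balance: dm/dt = 0 − Q_out C = −Q_out m/V(t).
dm/m = −Q_out dt/(V₀ + 0.50400 t); integrating gives ln(m/m₀) = −(Q_out/(Q_in−Q_out)) ln(V/V₀).
m = m₀ (V₀/V)^(Q_out/(Q_in−Q_out)) = 40.9 × (13.9/42.628)^(0.87897) = 15.274 g.
C = m/V = 15.274/42.628 = 0.35830 g/m³.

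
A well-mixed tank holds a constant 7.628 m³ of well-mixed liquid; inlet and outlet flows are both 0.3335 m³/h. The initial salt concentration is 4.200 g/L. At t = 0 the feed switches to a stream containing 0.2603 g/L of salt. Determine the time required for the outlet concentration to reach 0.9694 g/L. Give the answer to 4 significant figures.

Species balance: V dC/dt = Q(C_in − C) ⇒ τ = V/Q = 22.8726 h.
C(t) = C_in + (C₀ − C_in) e^(−t/τ). Set C = 0.9694 and solve for t:
e^(−t/τ) = (C − C_in)/(C₀ − C_in) = (0.9694 − 0.2603)/(4.200 − 0.2603) = 0.179988
t = −τ ln(…) = 22.8726 × 1.71486 = 39.2233 h.

39.22 h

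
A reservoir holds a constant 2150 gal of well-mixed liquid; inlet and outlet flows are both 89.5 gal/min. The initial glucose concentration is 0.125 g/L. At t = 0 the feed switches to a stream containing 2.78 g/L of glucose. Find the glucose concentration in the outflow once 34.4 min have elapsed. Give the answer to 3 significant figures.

Transient balance on the dissolved component: V dC/dt = Q(C_in − C).
Rewrite as dC/dt + C/τ = C_in/τ, τ = V/Q = 24.022 min.
C approaches C_in exponentially: C(t) = C_in + (C₀ − C_in) e^(−t/τ).
C(34.4) = 2.78 + (0.125 − 2.78)·e^(−34.4/24.022) = 2.78 + (-2.6550)·0.23883 = 2.1459 g/L.

2.15 g/L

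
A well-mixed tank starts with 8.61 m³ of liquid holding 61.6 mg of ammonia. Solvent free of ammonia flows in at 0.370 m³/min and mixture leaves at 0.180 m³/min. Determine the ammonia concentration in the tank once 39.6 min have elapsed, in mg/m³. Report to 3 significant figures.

Total volume: dV/dt = Q_in − Q_out = 0.19000 m³/min, so V(t) = 8.61 + 0.19000 t and V(39.6) = 16.134 m³.
Species balance (pure solvent in): dm/dt = −Q_out · m/V(t).
Separate: dm/m = −Q_out dt/V(t) ⇒ ln(m/m₀) = −(Q_out/(Q_in−Q_out)) ln(V/V₀).
m = m₀ (V₀/V)^(Q_out/(Q_in−Q_out)) = 61.6 × (8.61/16.134)^(0.94737) = 33.978 mg.
C = m/V = 33.978/16.134 = 2.1060 mg/m³.

2.11 mg/m³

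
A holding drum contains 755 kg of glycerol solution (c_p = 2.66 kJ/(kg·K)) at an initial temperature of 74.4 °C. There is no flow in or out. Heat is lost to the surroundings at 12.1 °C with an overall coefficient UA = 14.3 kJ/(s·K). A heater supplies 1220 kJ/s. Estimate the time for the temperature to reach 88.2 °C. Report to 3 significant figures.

129 s

M c_p dT/dt = −UA(T − T_amb) + Q̇.
τ = M c_p/UA = 140.44 s; T_ss = T_amb + Q̇/UA = 12.1 + 1220/14.3 = 97.415 °C.
T(t) = T_ss + (T₀ − T_ss)e^(−t/τ); set T = 88.2:
t = −τ ln[(T − T_ss)/(T₀ − T_ss)] = −140.44 · ln(0.40038) = 128.55 s.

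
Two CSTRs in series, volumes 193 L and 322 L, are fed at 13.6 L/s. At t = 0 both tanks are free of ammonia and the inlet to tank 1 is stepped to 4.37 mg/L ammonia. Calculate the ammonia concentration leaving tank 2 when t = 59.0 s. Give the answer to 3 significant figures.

3.57 mg/L

Each tank obeys Vᵢ dCᵢ/dt = Q(Cᵢ₋₁ − Cᵢ), so τᵢ = Vᵢ/Q.
τ₁ = 193/13.6 = 14.191 s; τ₂ = 322/13.6 = 23.676 s.
Solving the cascade with C₁(0)=C₂(0)=0 gives C₂(t) = C_in[1 − (τ₁ e^(−t/τ₁) − τ₂ e^(−t/τ₂))/(τ₁ − τ₂)].
At t = 59.0: e^(−t/τ₁) = 0.015646, e^(−t/τ₂) = 0.082750.
C₂ = 4.37·[1 − (14.191·0.015646 − 23.676·0.082750)/(-9.4853)] = 4.37·0.81685 = 3.5696 mg/L.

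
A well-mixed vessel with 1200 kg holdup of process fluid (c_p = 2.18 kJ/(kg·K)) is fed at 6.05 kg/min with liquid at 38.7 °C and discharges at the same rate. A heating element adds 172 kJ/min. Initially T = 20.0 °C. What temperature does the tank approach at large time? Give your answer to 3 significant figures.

51.7 °C

M c_p dT/dt = ṁ c_p (T_in − T) + Q̇.
At steady state dT/dt = 0 ⇒ T_ss = T_in + Q̇/(ṁ c_p) = 38.7 + 172/(6.05·2.18) = 51.741 °C.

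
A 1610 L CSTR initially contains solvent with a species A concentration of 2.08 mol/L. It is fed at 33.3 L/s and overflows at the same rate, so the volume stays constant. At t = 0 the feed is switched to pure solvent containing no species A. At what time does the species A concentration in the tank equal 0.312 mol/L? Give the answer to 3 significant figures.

91.7 s

Species balance on the tank: V dC/dt = Q(C_in − C), so τ = V/Q = 48.348 s.
C(t) = C_in + (C₀ − C_in) e^(−t/τ). Set C = 0.312 and solve for t:
e^(−t/τ) = (C − C_in)/(C₀ − C_in) = (0.312 − 0)/(2.08 − 0) = 0.15000
t = −τ ln(…) = 48.348 × 1.8971 = 91.723 s.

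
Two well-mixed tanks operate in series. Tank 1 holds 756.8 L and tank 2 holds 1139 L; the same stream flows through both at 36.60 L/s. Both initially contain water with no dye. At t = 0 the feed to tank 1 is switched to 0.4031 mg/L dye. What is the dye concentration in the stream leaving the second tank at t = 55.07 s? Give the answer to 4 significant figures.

Species balance on tank i: dCᵢ/dt = (Cᵢ₋₁ − Cᵢ)/τᵢ with τᵢ = Vᵢ/Q.
τ₁ = 756.8/36.60 = 20.6776 s; τ₂ = 1139/36.60 = 31.1202 s.
Solving the cascade with C₁(0)=C₂(0)=0 gives C₂(t) = C_in[1 − (τ₁ e^(−t/τ₁) − τ₂ e^(−t/τ₂))/(τ₁ − τ₂)].
At t = 55.07: e^(−t/τ₁) = 0.0697199, e^(−t/τ₂) = 0.170403.
C₂ = 0.4031·[1 − (20.6776·0.0697199 − 31.1202·0.170403)/(-10.4426)] = 0.4031·0.630233 = 0.254047 mg/L.

0.2540 mg/L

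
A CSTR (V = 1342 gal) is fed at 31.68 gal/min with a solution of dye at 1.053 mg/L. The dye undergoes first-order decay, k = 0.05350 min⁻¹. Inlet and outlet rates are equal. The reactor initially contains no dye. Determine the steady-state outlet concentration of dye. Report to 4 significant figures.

0.3224 mg/L

Species balance: V dC/dt = Q C_in − Q C − k V C.
At steady state: 0 = Q C_in − (Q + kV) C_ss, so C_ss = Q C_in/(Q + kV).
C_ss = 31.68·1.053/(31.68 + 0.05350·1342) = 33.3590/103.477 = 0.322381 mg/L.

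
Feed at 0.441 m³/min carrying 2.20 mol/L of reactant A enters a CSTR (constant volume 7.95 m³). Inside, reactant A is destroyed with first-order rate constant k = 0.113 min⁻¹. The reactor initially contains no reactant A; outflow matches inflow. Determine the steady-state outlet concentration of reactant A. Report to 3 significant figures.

0.724 mol/L

V dC/dt = Q(C_in − C) − k V C.
At steady state: 0 = Q C_in − (Q + kV) C_ss, so C_ss = Q C_in/(Q + kV).
C_ss = 0.441·2.20/(0.441 + 0.113·7.95) = 0.97020/1.3394 = 0.72438 mol/L.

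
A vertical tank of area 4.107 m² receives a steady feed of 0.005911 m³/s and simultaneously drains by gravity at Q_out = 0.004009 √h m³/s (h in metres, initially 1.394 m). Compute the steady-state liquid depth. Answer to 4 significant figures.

A dh/dt = Q_in − 0.004009 √h. Steady state requires inflow = outflow:
Q_in = 0.004009 √h_ss ⇒ √h_ss = 0.005911/0.004009 = 1.47443.
h_ss = 1.47443² = 2.17395 m. (Since h₀ = 1.394 m < h_ss, the level will rise toward this value.)

2.174 m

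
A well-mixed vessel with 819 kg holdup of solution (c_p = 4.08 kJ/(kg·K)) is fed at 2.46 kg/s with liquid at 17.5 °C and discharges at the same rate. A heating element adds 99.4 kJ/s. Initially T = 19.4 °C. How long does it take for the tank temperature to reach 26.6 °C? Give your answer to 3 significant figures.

Unsteady energy balance on the tank contents: M c_p dT/dt = ṁ c_p (T_in − T) + 99.4.
τ = M/ṁ = 332.93 s; T_ss = T_in + Q̇/(ṁ c_p) = 27.404 °C.
T(t) = T_ss + (T₀ − T_ss) e^(−t/τ). Set T = 26.6:
e^(−t/τ) = (26.6 − 27.404)/(19.4 − 27.404) = 0.10040
t = −332.93 · ln(0.10040) = 765.26 s.

765 s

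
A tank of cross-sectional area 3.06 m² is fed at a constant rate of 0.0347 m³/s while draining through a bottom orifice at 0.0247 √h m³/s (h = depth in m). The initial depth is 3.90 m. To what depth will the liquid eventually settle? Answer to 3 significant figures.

A dh/dt = Q_in − 0.0247 √h. Steady state requires inflow = outflow:
Q_in = 0.0247 √h_ss ⇒ √h_ss = 0.0347/0.0247 = 1.4049.
h_ss = 1.4049² = 1.9736 m. (Since h₀ = 3.90 m > h_ss, the level will fall toward this value.)

1.97 m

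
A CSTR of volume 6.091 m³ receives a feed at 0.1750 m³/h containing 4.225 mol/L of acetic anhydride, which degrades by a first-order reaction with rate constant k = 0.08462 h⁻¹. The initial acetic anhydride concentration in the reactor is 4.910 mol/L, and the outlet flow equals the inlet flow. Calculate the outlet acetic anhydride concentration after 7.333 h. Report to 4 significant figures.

Species balance: V dC/dt = Q C_in − Q C − k V C.
dC/dt = (Q/V) C_in − (Q/V + k) C; effective rate a = Q/V + k = 0.0287309 + 0.08462 = 0.113351 h⁻¹.
C_ss = Q C_in/(Q + kV) = 1.07091 mol/L; C(t) = C_ss + (C₀ − C_ss) e^(−a t).
C(7.333) = 1.07091 + (3.83909)·e^(−0.113351·7.333) = 1.07091 + (3.83909)·0.435525 = 2.74293 mol/L.

2.743 mol/L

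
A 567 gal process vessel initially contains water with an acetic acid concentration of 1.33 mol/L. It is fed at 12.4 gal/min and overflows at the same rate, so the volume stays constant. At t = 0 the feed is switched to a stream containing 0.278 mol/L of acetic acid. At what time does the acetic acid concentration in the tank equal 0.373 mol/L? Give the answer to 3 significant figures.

110 min

Species balance: V dC/dt = Q(C_in − C) ⇒ τ = V/Q = 45.726 min.
C(t) = C_in + (C₀ − C_in) e^(−t/τ). Set C = 0.373 and solve for t:
e^(−t/τ) = (C − C_in)/(C₀ − C_in) = (0.373 − 0.278)/(1.33 − 0.278) = 0.090304
t = −τ ln(…) = 45.726 × 2.4046 = 109.95 min.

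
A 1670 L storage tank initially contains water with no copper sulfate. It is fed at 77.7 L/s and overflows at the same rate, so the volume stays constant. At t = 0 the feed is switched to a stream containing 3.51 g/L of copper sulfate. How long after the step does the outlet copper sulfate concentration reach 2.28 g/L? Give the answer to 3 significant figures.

22.5 s

Accumulation = in − out for the solute gives V dC/dt = Q(C_in − C), so τ = V/Q = 21.493 s.
C(t) = C_in + (C₀ − C_in) e^(−t/τ). Set C = 2.28 and solve for t:
e^(−t/τ) = (C − C_in)/(C₀ − C_in) = (2.28 − 3.51)/(0 − 3.51) = 0.35043
t = −τ ln(…) = 21.493 × 1.0486 = 22.538 s.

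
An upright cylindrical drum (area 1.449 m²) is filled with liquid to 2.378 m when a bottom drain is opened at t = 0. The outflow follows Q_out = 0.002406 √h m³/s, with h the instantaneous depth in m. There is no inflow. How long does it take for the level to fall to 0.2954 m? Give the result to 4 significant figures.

1203 s

Mass balance (ρ constant): A dh/dt = −0.002406 √h.
This is separable: 2 d(√h)/dt = −0.002406/A, so √h = √h₀ − (0.002406/(2A)) t.
t = 2A(√h₀ − √h)/0.002406 = 2·1.449·(√2.378 − √0.2954)/0.002406
  = 2.89800 × (1.54208 − 0.543507) / 0.002406 = 1202.77 s.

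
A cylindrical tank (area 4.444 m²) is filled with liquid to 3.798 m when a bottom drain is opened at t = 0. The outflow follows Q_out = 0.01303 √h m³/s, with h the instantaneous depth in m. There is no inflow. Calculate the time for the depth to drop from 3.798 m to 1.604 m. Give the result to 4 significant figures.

465.4 s

Mass balance (ρ constant): A dh/dt = −0.01303 √h.
∫ h^(−1/2) dh = −(0.01303/A) ∫ dt, giving 2√h = 2√h₀ − (0.01303/A) t.
t = 2A(√h₀ − √h)/0.01303 = 2·4.444·(√3.798 − √1.604)/0.01303
  = 8.88800 × (1.94885 − 1.26649) / 0.01303 = 465.446 s.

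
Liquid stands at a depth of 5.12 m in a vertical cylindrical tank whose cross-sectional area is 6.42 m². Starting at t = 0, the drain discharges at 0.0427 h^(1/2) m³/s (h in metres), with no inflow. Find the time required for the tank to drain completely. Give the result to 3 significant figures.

With no inflow, A dh/dt = −0.0427 √h.
Separate and integrate: 2(√h − √h₀) = −(0.0427/A) t.
Tank is empty when √h = 0: t_empty = 2A√h₀/0.0427.
t_empty = 2·6.42·√5.12/0.0427 = 12.840·2.2627/0.0427 = 680.41 s.

680 s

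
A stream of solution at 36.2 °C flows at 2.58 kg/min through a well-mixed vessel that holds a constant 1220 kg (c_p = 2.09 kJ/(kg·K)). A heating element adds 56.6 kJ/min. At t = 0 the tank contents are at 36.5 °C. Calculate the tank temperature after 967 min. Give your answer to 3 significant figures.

Unsteady energy balance on the tank contents: M c_p dT/dt = ṁ c_p (T_in − T) + 56.6.
Rearrange: dT/dt = (T_ss − T)/τ with τ = M/ṁ = 472.87 min and T_ss = T_in + Q̇/(ṁ c_p) = 46.697 °C.
T approaches T_ss exponentially: T(t) = T_ss + (T₀ − T_ss) e^(−t/τ).
T(967) = 46.697 + (-10.197)·e^(−967/472.87) = 46.697 + (-10.197)·0.12938 = 45.377 °C.

45.4 °C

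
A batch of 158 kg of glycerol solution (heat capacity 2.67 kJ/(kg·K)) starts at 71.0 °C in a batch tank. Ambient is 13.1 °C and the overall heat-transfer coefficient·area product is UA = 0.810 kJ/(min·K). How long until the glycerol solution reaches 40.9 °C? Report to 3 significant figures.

382 min

M c_p dT/dt = −UA(T − T_amb).
τ = M c_p/UA = 520.81 min; T_ss = T_amb = 13.100 °C.
T(t) = T_ss + (T₀ − T_ss)e^(−t/τ); set T = 40.9:
t = −τ ln[(T − T_ss)/(T₀ − T_ss)] = −520.81 · ln(0.48014) = 382.11 min.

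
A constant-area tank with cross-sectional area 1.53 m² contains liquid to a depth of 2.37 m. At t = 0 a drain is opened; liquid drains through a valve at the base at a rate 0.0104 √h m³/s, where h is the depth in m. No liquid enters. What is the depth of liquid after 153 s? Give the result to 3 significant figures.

1.04 m

With no inflow, A dh/dt = −0.0104 √h.
Separate and integrate: 2(√h − √h₀) = −(0.0104/A) t.
√h = √2.37 − 0.0104·153/(2·1.53) = 1.5395 − 0.52000 = 1.0195.
h = 1.0195² = 1.0393 m.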